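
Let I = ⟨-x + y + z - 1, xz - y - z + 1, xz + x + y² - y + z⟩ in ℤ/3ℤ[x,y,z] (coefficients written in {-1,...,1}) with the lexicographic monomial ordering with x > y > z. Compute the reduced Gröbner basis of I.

G = {x - y - z + 1, y² + y + 1, yz - y + z² + z + 1, z³ - z²}

This is the nonlinear analogue of row-reducing a linear system.

f_1 = -x + y + z - 1, LT = x.
f_2 = xz - y - z + 1, LT = xz.
f_3 = xz + x + y² - y + z, LT = xz.

S(f_1,f_2): lcm = xz. S = -yz + y - z² - z - 1.
  reduce S modulo (f_1, f_2, f_3):
  remainder -yz + y - z² - z - 1 ≠ 0; add g_4 = -yz + y - z² - z - 1 to the basis.

S(f_1,f_3): lcm = xz. S = -x - y² - yz + y - z².
  reduce S modulo (f_1, f_2, f_3, g_4):
  remainder -y² - y - 1 ≠ 0; add g_5 = -y² - y - 1 to the basis.

S(g_4,g_5): lcm = y²z. S = -y² + yz² + y - z.
  reduce S modulo (f_1, f_2, f_3, g_4, g_5):
  remainder -z³ + z² ≠ 0; add g_6 = -z³ + z² to the basis.

The other S-polynomials (S(f_2,f_3), S(f_1,g_4), S(f_2,g_4), S(f_3,g_4), S(f_1,g_5), S(f_2,g_5), S(f_3,g_5), S(f_1,g_6), S(f_2,g_6), S(f_3,g_6), S(g_4,g_6), S(g_5,g_6)) all reduce to 0 modulo the current basis, so we have a Gröbner basis.
Inter-reduce: drop elements whose leading term is divisible by another's, tail-reduce, and make monic.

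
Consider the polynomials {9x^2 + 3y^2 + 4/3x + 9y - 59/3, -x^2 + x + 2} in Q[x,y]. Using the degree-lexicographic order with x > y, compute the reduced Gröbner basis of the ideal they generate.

f_1 = 9x^2 + 3y^2 + 4/3x + 9y - 59/3, LT = x^2.
f_2 = -x^2 + x + 2, LT = x^2.

S(f_1,f_2): lcm = x^2. S = 1/3y^2 + 31/27x + y - 5/27.
  leading term y^2: no divisor's leading term divides it; move 1/3y^2 to the remainder.
  leading term x: no divisor's leading term divides it; move 31/27x to the remainder.
  leading term y: no divisor's leading term divides it; move y to the remainder.
  leading term 1: no divisor's leading term divides it; move -5/27 to the remainder.
  remainder 1/3y^2 + 31/27x + y - 5/27 ≠ 0; add g_3 = 1/3y^2 + 31/27x + y - 5/27 to the basis.

The other S-polynomials (S(f_1,g_3), S(f_2,g_3)) all reduce to 0 modulo the current basis, so we have a Gröbner basis.
Inter-reduce: drop elements whose leading term is divisible by another's, tail-reduce, and make monic.

G = {x^2 - x - 2, y^2 + 31/9x + 3y - 5/9}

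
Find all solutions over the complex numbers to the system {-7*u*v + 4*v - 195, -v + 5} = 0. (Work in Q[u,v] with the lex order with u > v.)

{(-5, 5)}

Compute a lex Gröbner basis by Buchberger's algorithm.
f_1 = -7*u*v + 4*v - 195, LT = u*v.
f_2 = -v + 5, LT = v.

S(f_1,f_2): lcm = u*v. S = 5*u - 4/7*v + 195/7.
  leading term u: no divisor's leading term divides it; move 5*u to the remainder.
  leading term v: subtract (4/7)·f_2 from -4/7*v + 195/7 → 25
  leading term 1: no divisor's leading term divides it; move 25 to the remainder.
  remainder 5*u + 25 ≠ 0; add h_3 = 5*u + 25 to the basis.

The other S-polynomials (S(f_1,h_3), S(f_2,h_3)) all reduce to 0 modulo the current basis, so we have a Gröbner basis.
Inter-reduce: drop elements whose leading term is divisible by another's, tail-reduce, and make monic.
Reduced Gröbner basis: {u + 5, v - 5}.

Since the basis is lex-ordered, v - 5 is univariate in v. Its roots are {5}. Back-substituting each root into the other basis elements fixes the other coordinates.
  v = 5: the earlier basis element becomes u + 5 = 0, giving u = -5 — point (-5, 5).
Each listed point satisfies every original equation (direct substitution).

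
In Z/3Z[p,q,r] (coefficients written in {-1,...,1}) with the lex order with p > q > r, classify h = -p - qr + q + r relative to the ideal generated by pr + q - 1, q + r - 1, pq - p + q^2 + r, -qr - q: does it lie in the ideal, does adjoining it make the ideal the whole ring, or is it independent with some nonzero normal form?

-p - qr + q + r lies in I (it reduces to 0).

First compute the reduced Gröbner basis of I by Buchberger's algorithm.
f_1 = pr + q - 1, LT = pr.
f_2 = q + r - 1, LT = q.
f_3 = pq - p + q^2 + r, LT = pq.
f_4 = -qr - q, LT = qr.

S(f_1,f_3): lcm = pqr. S = pr - q^2r + q^2 - q - r^2.
  leading term pr: subtract (1)·f_1 from pr - q^2r + q^2 - q - r^2 → -q^2r + q^2 + q - r^2 + 1
  leading term q^2r: subtract (-qr)·f_2 from -q^2r + q^2 + q - r^2 + 1 → q^2 + qr^2 - qr + q - r^2 + 1
  leading term q^2: subtract (q)·f_2 from q^2 + qr^2 - qr + q - r^2 + 1 → qr^2 + qr - q - r^2 + 1
  leading term qr^2: subtract (r^2)·f_2 from qr^2 + qr - q - r^2 + 1 → qr - q - r^3 + 1
  leading term qr: subtract (r)·f_2 from qr - q - r^3 + 1 → -q - r^3 - r^2 + r + 1
  leading term q: subtract (-1)·f_2 from -q - r^3 - r^2 + r + 1 → -r^3 - r^2 - r
  leading term r^3: no divisor's leading term divides it; move -r^3 to the remainder.
  leading term r^2: no divisor's leading term divides it; move -r^2 to the remainder.
  leading term r: no divisor's leading term divides it; move -r to the remainder.
  remainder -r^3 - r^2 - r ≠ 0; add k_5 = -r^3 - r^2 - r to the basis.

S(f_1,f_4): lcm = pqr. S = -pq + q^2 - q.
  leading term pq: subtract (-p)·f_2 from -pq + q^2 - q → pr - p + q^2 - q
  leading term pr: subtract (1)·f_1 from pr - p + q^2 - q → -p + q^2 + q + 1
  leading term p: no divisor's leading term divides it; move -p to the remainder.
  leading term q^2: subtract (q)·f_2 from q^2 + q + 1 → -qr - q + 1
  leading term qr: subtract (-r)·f_2 from -qr - q + 1 → -q + r^2 - r + 1
  leading term q: subtract (-1)·f_2 from -q + r^2 - r + 1 → r^2
  leading term r^2: no divisor's leading term divides it; move r^2 to the remainder.
  remainder -p + r^2 ≠ 0; add k_6 = -p + r^2 to the basis.

S(f_2,f_3): lcm = pq. S = pr - q^2 - r.
  leading term pr: subtract (1)·f_1 from pr - q^2 - r → -q^2 - q - r + 1
  leading term q^2: subtract (-q)·f_2 from -q^2 - q - r + 1 → qr + q - r + 1
  leading term qr: subtract (r)·f_2 from qr + q - r + 1 → q - r^2 + 1
  leading term q: subtract (1)·f_2 from q - r^2 + 1 → -r^2 - r - 1
  leading term r^2: no divisor's leading term divides it; move -r^2 to the remainder.
  leading term r: no divisor's leading term divides it; move -r to the remainder.
  leading term 1: no divisor's leading term divides it; move -1 to the remainder.
  remainder -r^2 - r - 1 ≠ 0; add k_7 = -r^2 - r - 1 to the basis.

S(f_2,f_4): lcm = qr. S = -q + r^2 - r.
  leading term q: subtract (-1)·f_2 from -q + r^2 - r → r^2 - 1
  leading term r^2: subtract (-1)·k_7 from r^2 - 1 → -r + 1
  leading term r: no divisor's leading term divides it; move -r to the remainder.
  leading term 1: no divisor's leading term divides it; move 1 to the remainder.
  remainder -r + 1 ≠ 0; add k_8 = -r + 1 to the basis.

The other S-polynomials (S(f_1,f_2), S(f_3,f_4), S(f_1,k_5), S(f_2,k_5), S(f_3,k_5), S(f_4,k_5), S(f_1,k_6), S(f_2,k_6), S(f_3,k_6), S(f_4,k_6), S(k_5,k_6), S(f_1,k_7), S(f_2,k_7), S(f_3,k_7), S(f_4,k_7), S(k_5,k_7), S(k_6,k_7), S(f_1,k_8), S(f_2,k_8), S(f_3,k_8), S(f_4,k_8), S(k_5,k_8), S(k_6,k_8), S(k_7,k_8)) all reduce to 0 modulo the current basis, so we have a Gröbner basis.
Inter-reduce: drop elements whose leading term is divisible by another's, tail-reduce, and make monic.
Reduced Gröbner basis: {p - 1, q, r - 1}.
Label its elements g_1 = p - 1, g_2 = q, g_3 = r - 1.

Reduce h = -p - qr + q + r modulo G:
  leading term p: subtract (-1)·g_1 from -p - qr + q + r → -qr + q + r - 1
  leading term qr: subtract (-r)·g_2 from -qr + q + r - 1 → q + r - 1
  leading term q: subtract (1)·g_2 from q + r - 1 → r - 1
  leading term r: subtract (1)·g_3 from r - 1 → 0
  normal form = 0.
Since the normal form is 0, h ∈ I.

Ideal membership is decidable via reduction modulo a Gröbner basis.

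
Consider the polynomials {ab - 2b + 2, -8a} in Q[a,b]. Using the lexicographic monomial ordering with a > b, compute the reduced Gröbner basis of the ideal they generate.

G = {a, b - 1}

f_1 = ab - 2b + 2, LT = ab.
f_2 = -8a, LT = a.

S(f_1,f_2): lcm = ab. S = -2b + 2.
  leading term b: no divisor's leading term divides it; move -2b to the remainder.
  leading term 1: no divisor's leading term divides it; move 2 to the remainder.
  remainder -2b + 2 ≠ 0; add g_3 = -2b + 2 to the basis.

The other S-polynomials (S(f_1,g_3), S(f_2,g_3)) all reduce to 0 modulo the current basis, so we have a Gröbner basis.
Inter-reduce: drop elements whose leading term is divisible by another's, tail-reduce, and make monic.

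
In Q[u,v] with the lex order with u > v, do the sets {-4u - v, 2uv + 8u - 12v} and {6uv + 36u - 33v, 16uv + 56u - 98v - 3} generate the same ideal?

For a fixed monomial order, each ideal has a unique reduced Gröbner basis; comparing bases decides equality.
Buchberger on the first generating set:
f_1 = -4u - v, LT = u.
f_2 = 2uv + 8u - 12v, LT = uv.

S(f_1,f_2): lcm = uv. S = -4u + 1/4v^2 + 6v.
  leading term u: subtract (1)·f_1 from -4u + 1/4v^2 + 6v → 1/4v^2 + 7v
  leading term v^2: no divisor's leading term divides it; move 1/4v^2 to the remainder.
  leading term v: no divisor's leading term divides it; move 7v to the remainder.
  remainder 1/4v^2 + 7v ≠ 0; add g_3 = 1/4v^2 + 7v to the basis.

The other S-polynomials (S(f_1,g_3), S(f_2,g_3)) all reduce to 0 modulo the current basis, so we have a Gröbner basis.
Inter-reduce: drop elements whose leading term is divisible by another's, tail-reduce, and make monic.
Reduced Gröbner basis: {u + 1/4v, v^2 + 28v}.

Buchberger on the second generating set:
h_1 = 6uv + 36u - 33v, LT = uv.
h_2 = 16uv + 56u - 98v - 3, LT = uv.

S(h_1,h_2): lcm = uv. S = 5/2u + 5/8v + 3/16.
  leading term u: no divisor's leading term divides it; move 5/2u to the remainder.
  leading term v: no divisor's leading term divides it; move 5/8v to the remainder.
  leading term 1: no divisor's leading term divides it; move 3/16 to the remainder.
  remainder 5/2u + 5/8v + 3/16 ≠ 0; add k_3 = 5/2u + 5/8v + 3/16 to the basis.

S(h_1,k_3): lcm = uv. S = 6u - 1/4v^2 - 223/40v.
  leading term u: subtract (12/5)·k_3 from 6u - 1/4v^2 - 223/40v → -1/4v^2 - 283/40v - 9/20
  leading term v^2: no divisor's leading term divides it; move -1/4v^2 to the remainder.
  leading term v: no divisor's leading term divides it; move -283/40v to the remainder.
  leading term 1: no divisor's leading term divides it; move -9/20 to the remainder.
  remainder -1/4v^2 - 283/40v - 9/20 ≠ 0; add k_4 = -1/4v^2 - 283/40v - 9/20 to the basis.

The other S-polynomials (S(h_2,k_3), S(h_1,k_4), S(h_2,k_4), S(k_3,k_4)) all reduce to 0 modulo the current basis, so we have a Gröbner basis.
Inter-reduce: drop elements whose leading term is divisible by another's, tail-reduce, and make monic.
Reduced Gröbner basis: {u + 1/4v + 3/40, v^2 + 283/10v + 9/5}.

Since the reduced bases disagree, the two ideals are not the same.

No, the ideals differ.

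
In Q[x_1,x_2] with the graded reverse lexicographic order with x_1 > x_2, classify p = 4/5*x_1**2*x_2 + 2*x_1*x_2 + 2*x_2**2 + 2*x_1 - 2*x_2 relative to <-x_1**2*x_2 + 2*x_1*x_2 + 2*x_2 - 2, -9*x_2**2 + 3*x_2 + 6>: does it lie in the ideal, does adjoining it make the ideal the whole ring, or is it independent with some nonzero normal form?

4/5*x_1**2*x_2 + 2*x_1*x_2 + 2*x_2**2 + 2*x_1 - 2*x_2 is independent of I; its normal form modulo I is 18/5*x_1*x_2 + 2*x_1 + 4/15*x_2 - 4/15.

First compute the reduced Gröbner basis of I by Buchberger's algorithm.
f_1 = -x_1**2*x_2 + 2*x_1*x_2 + 2*x_2 - 2, LT = x_1**2*x_2.
f_2 = -9*x_2**2 + 3*x_2 + 6, LT = x_2**2.

S(f_1,f_2): lcm = x_1**2*x_2**2. S = 1/3*x_1**2*x_2 - 2*x_1*x_2**2 + 2/3*x_1**2 - 2*x_2**2 + 2*x_2.
  reduce S modulo (f_1, f_2):
  remainder 2/3*x_1**2 - 4/3*x_1 + 2*x_2 - 2 ≠ 0; add h_3 = 2/3*x_1**2 - 4/3*x_1 + 2*x_2 - 2 to the basis.

The other S-polynomials (S(f_1,h_3), S(f_2,h_3)) all reduce to 0 modulo the current basis, so we have a Gröbner basis.
Inter-reduce: drop elements whose leading term is divisible by another's, tail-reduce, and make monic.
Reduced Gröbner basis: {x_1**2 - 2*x_1 + 3*x_2 - 3, x_2**2 - 1/3*x_2 - 2/3}.
Label its elements g_1 = x_1**2 - 2*x_1 + 3*x_2 - 3, g_2 = x_2**2 - 1/3*x_2 - 2/3.

Reduce p = 4/5*x_1**2*x_2 + 2*x_1*x_2 + 2*x_2**2 + 2*x_1 - 2*x_2 modulo G:
  leading term x_1**2*x_2: subtract (4/5*x_2)·g_1 from 4/5*x_1**2*x_2 + 2*x_1*x_2 + 2*x_2**2 + 2*x_1 - 2*x_2 → 18/5*x_1*x_2 - 2/5*x_2**2 + 2*x_1 + 2/5*x_2
  leading term x_1*x_2: no divisor's leading term divides it; move 18/5*x_1*x_2 to the remainder.
  leading term x_2**2: subtract (-2/5)·g_2 from -2/5*x_2**2 + 2*x_1 + 2/5*x_2 → 2*x_1 + 4/15*x_2 - 4/15
  leading term x_1: no divisor's leading term divides it; move 2*x_1 to the remainder.
  leading term x_2: no divisor's leading term divides it; move 4/15*x_2 to the remainder.
  leading term 1: no divisor's leading term divides it; move -4/15 to the remainder.
  normal form = 18/5*x_1*x_2 + 2*x_1 + 4/15*x_2 - 4/15.
The normal form is nonzero, so p ∉ I. Since p minus its normal form lies in I, I + (p) = I + (r) where r = 18/5*x_1*x_2 + 2*x_1 + 4/15*x_2 - 4/15; decide whether this ideal is the whole ring.
Run Buchberger on G together with r (pairs among the g_i already reduce to 0 since G is a Gröbner basis):
g_1 = x_1**2 - 2*x_1 + 3*x_2 - 3, LT = x_1**2.
g_2 = x_2**2 - 1/3*x_2 - 2/3, LT = x_2**2.
r = 18/5*x_1*x_2 + 2*x_1 + 4/15*x_2 - 4/15, LT = x_1*x_2.

S(g_1,r): lcm = x_1**2*x_2. S = -5/9*x_1**2 - 56/27*x_1*x_2 + 3*x_2**2 + 2/27*x_1 - 3*x_2.
  reduce S modulo (g_1, g_2, r):
  remainder 28/243*x_1 - 131/729*x_2 + 131/729 ≠ 0; add m_4 = 28/243*x_1 - 131/729*x_2 + 131/729 to the basis.

S(g_2,r): lcm = x_1*x_2**2. S = -8/9*x_1*x_2 - 2/27*x_2**2 - 2/3*x_1 + 2/27*x_2.
  reduce S modulo (g_1, g_2, r, m_4):
  remainder -25/162*x_2 + 25/162 ≠ 0; add m_5 = -25/162*x_2 + 25/162 to the basis.

The other S-polynomials (S(g_1,g_2), S(g_1,m_4), S(g_2,m_4), S(r,m_4), S(g_1,m_5), S(g_2,m_5), S(r,m_5), S(m_4,m_5)) all reduce to 0 modulo the current basis, so we have a Gröbner basis.
Inter-reduce: drop elements whose leading term is divisible by another's, tail-reduce, and make monic.
Reduced Gröbner basis: {x_1, x_2 - 1}.
The reduced Gröbner basis of I + (p) is {x_1, x_2 - 1} ≠ {1}, a proper ideal, so the enlarged system stays consistent: p is independent of I, with normal form 18/5*x_1*x_2 + 2*x_1 + 4/15*x_2 - 4/15.

Ideal membership is decidable via reduction modulo a Gröbner basis.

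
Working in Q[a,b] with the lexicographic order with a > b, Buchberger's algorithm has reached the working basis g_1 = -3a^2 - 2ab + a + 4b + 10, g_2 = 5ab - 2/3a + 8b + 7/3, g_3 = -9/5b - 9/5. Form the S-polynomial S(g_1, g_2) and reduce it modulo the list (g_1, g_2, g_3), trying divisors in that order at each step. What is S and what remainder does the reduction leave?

lcm(LM(g_1), LM(g_2)) = a^2b.
S = (lcm/LT(g_1))·g_1 − (lcm/LT(g_2))·g_2 = 2/15a^2 + 2/3ab^2 - 29/15ab - 7/15a - 4/3b^2 - 10/3b.
Reduce S modulo (g_1, g_2, g_3) in that order:
  leading term a^2: subtract (-2/45)·g_1 from 2/15a^2 + 2/3ab^2 - 29/15ab - 7/15a - 4/3b^2 - 10/3b → 2/3ab^2 - 91/45ab - 19/45a - 4/3b^2 - 142/45b + 4/9
  leading term ab^2: subtract (2/15b)·g_2 from 2/3ab^2 - 91/45ab - 19/45a - 4/3b^2 - 142/45b + 4/9 → -29/15ab - 19/45a - 12/5b^2 - 52/15b + 4/9
  leading term ab: subtract (-29/75)·g_2 from -29/15ab - 19/45a - 12/5b^2 - 52/15b + 4/9 → -17/25a - 12/5b^2 - 28/75b + 101/75
  leading term a: no divisor's leading term divides it; move -17/25a to the remainder.
  leading term b^2: subtract (4/3b)·g_3 from -12/5b^2 - 28/75b + 101/75 → 152/75b + 101/75
  leading term b: subtract (-152/135)·g_3 from 152/75b + 101/75 → -17/25
  leading term 1: no divisor's leading term divides it; move -17/25 to the remainder.
The remainder -17/25a - 17/25 is nonzero, so it would be added as the next basis element.

S(g_1, g_2) = 2/15a^2 + 2/3ab^2 - 29/15ab - 7/15a - 4/3b^2 - 10/3b; remainder on division = -17/25a - 17/25.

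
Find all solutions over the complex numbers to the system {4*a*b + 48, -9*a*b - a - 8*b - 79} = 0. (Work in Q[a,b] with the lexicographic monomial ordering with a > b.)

Compute a lex Gröbner basis by Buchberger's algorithm.
f_1 = 4*a*b + 48, LT = a*b.
f_2 = -9*a*b - a - 8*b - 79, LT = a*b.

S(f_1,f_2): lcm = a*b. S = -1/9*a - 8/9*b + 29/9.
  reduce S modulo (f_1, f_2):
  remainder -1/9*a - 8/9*b + 29/9 ≠ 0; add h_3 = -1/9*a - 8/9*b + 29/9 to the basis.

S(f_1,h_3): lcm = a*b. S = -8*b**2 + 29*b + 12.
  reduce S modulo (f_1, f_2, h_3):
  remainder -8*b**2 + 29*b + 12 ≠ 0; add h_4 = -8*b**2 + 29*b + 12 to the basis.

The other S-polynomials (S(f_2,h_3), S(f_1,h_4), S(f_2,h_4), S(h_3,h_4)) all reduce to 0 modulo the current basis, so we have a Gröbner basis.
Inter-reduce: drop elements whose leading term is divisible by another's, tail-reduce, and make monic.
Reduced Gröbner basis: {a + 8*b - 29, b**2 - 29/8*b - 3/2}.

A lex Gröbner basis eliminates variables successively. Here b**2 - 29/8*b - 3/2 depends only on b, with roots {-3/8, 4}; lifting each root through the earlier basis elements recovers the full solutions.
  b = -3/8: the earlier basis element becomes a - 32 = 0, giving a = 32 — point (32, -3/8).
  b = 4: the earlier basis element becomes a + 3 = 0, giving a = -3 — point (-3, 4).
A lex Gröbner basis triangularizes the system, enabling back-substitution.

{(32, -3/8), (-3, 4)}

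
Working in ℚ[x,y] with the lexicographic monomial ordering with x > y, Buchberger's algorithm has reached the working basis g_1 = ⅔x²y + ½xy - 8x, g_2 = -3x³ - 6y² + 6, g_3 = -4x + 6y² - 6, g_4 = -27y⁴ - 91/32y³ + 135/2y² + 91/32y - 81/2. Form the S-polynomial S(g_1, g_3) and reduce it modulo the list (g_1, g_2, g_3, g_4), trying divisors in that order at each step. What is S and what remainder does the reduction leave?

S(g_1, g_3) = 3/2xy³ - ¾xy - 12x; remainder on division = 754777/331776y³ - 4699/256y² - 754777/331776y + 4699/256.

lcm(LM(g_1), LM(g_3)) = x²y.
S = (lcm/LT(g_1))·g_1 − (lcm/LT(g_3))·g_3 = 3/2xy³ - ¾xy - 12x.
Reduce S modulo (g_1, g_2, g_3, g_4) in that order:
  leading term xy³: subtract (-⅜y³)·g_3 from 3/2xy³ - ¾xy - 12x → -¾xy - 12x + 9/4y⁵ - 9/4y³
  leading term xy: subtract (3/16y)·g_3 from -¾xy - 12x + 9/4y⁵ - 9/4y³ → -12x + 9/4y⁵ - 27/8y³ + 9/8y
  leading term x: subtract (3)·g_3 from -12x + 9/4y⁵ - 27/8y³ + 9/8y → 9/4y⁵ - 27/8y³ - 18y² + 9/8y + 18
  leading term y⁵: subtract (-1/12y)·g_4 from 9/4y⁵ - 27/8y³ - 18y² + 9/8y + 18 → -91/384y⁴ + 9/4y³ - 6821/384y² - 9/4y + 18
  leading term y⁴: subtract (91/10368)·g_4 from -91/384y⁴ + 9/4y³ - 6821/384y² - 9/4y + 18 → 754777/331776y³ - 4699/256y² - 754777/331776y + 4699/256
  leading term y³: no divisor's leading term divides it; move 754777/331776y³ to the remainder.
  leading term y²: no divisor's leading term divides it; move -4699/256y² to the remainder.
  leading term y: no divisor's leading term divides it; move -754777/331776y to the remainder.
  leading term 1: no divisor's leading term divides it; move 4699/256 to the remainder.
The remainder 754777/331776y³ - 4699/256y² - 754777/331776y + 4699/256 is nonzero, so it would be added as the next basis element.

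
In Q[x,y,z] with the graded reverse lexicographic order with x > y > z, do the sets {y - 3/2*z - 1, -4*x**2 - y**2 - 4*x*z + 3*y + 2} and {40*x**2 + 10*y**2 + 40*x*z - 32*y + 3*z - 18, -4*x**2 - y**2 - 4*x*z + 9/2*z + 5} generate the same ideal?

Two ideals are equal iff their reduced Gröbner bases coincide (the reduced basis is unique for a fixed ordering).
Buchberger on the first generating set:
f_1 = y - 3/2*z - 1, LT = y.
f_2 = -4*x**2 - y**2 - 4*x*z + 3*y + 2, LT = x**2.

S(f_1,f_2): leading monomials are coprime, so the S-polynomial reduces to 0 (Buchberger's first criterion).
Every S-polynomial of the final basis reduces to 0, so we have a Gröbner basis.
Inter-reduce: drop elements whose leading term is divisible by another's, tail-reduce, and make monic.
Reduced Gröbner basis: {x**2 + x*z + 9/16*z**2 - 3/8*z - 1, y - 3/2*z - 1}.

Buchberger on the second generating set:
h_1 = 40*x**2 + 10*y**2 + 40*x*z - 32*y + 3*z - 18, LT = x**2.
h_2 = -4*x**2 - y**2 - 4*x*z + 9/2*z + 5, LT = x**2.

S(h_1,h_2): lcm = x**2. S = -4/5*y + 6/5*z + 4/5.
  leading term y: no divisor's leading term divides it; move -4/5*y to the remainder.
  leading term z: no divisor's leading term divides it; move 6/5*z to the remainder.
  leading term 1: no divisor's leading term divides it; move 4/5 to the remainder.
  remainder -4/5*y + 6/5*z + 4/5 ≠ 0; add k_3 = -4/5*y + 6/5*z + 4/5 to the basis.

S(h_1,k_3): leading monomials are coprime, so the S-polynomial reduces to 0 (Buchberger's first criterion).
S(h_2,k_3): leading monomials are coprime, so the S-polynomial reduces to 0 (Buchberger's first criterion).
Every S-polynomial of the final basis reduces to 0, so we have a Gröbner basis.
Inter-reduce: drop elements whose leading term is divisible by another's, tail-reduce, and make monic.
Reduced Gröbner basis: {x**2 + x*z + 9/16*z**2 - 3/8*z - 1, y - 3/2*z - 1}.

Same reduced basis, so the two generating sets span the same ideal.

Yes, the ideals are equal.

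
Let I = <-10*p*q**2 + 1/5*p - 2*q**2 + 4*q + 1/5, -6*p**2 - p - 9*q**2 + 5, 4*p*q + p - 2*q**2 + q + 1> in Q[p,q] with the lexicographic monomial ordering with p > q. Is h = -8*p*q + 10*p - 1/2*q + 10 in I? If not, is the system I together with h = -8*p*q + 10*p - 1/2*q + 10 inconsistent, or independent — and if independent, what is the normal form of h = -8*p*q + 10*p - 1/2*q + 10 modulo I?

First compute the reduced Gröbner basis of I by Buchberger's algorithm.
f_1 = -10*p*q**2 + 1/5*p - 2*q**2 + 4*q + 1/5, LT = p*q**2.
f_2 = -6*p**2 - p - 9*q**2 + 5, LT = p**2.
f_3 = 4*p*q + p - 2*q**2 + q + 1, LT = p*q.

S(f_1,f_2): lcm = p**2*q**2. S = -1/50*p**2 + 1/30*p*q**2 - 2/5*p*q - 1/50*p - 3/2*q**4 + 5/6*q**2.
  leading term p**2: subtract (1/300)·f_2 from -1/50*p**2 + 1/30*p*q**2 - 2/5*p*q - 1/50*p - 3/2*q**4 + 5/6*q**2 → 1/30*p*q**2 - 2/5*p*q - 1/60*p - 3/2*q**4 + 259/300*q**2 - 1/60
  leading term p*q**2: subtract (-1/300)·f_1 from 1/30*p*q**2 - 2/5*p*q - 1/60*p - 3/2*q**4 + 259/300*q**2 - 1/60 → -2/5*p*q - 2/125*p - 3/2*q**4 + 257/300*q**2 + 1/75*q - 2/125
  leading term p*q: subtract (-1/10)·f_3 from -2/5*p*q - 2/125*p - 3/2*q**4 + 257/300*q**2 + 1/75*q - 2/125 → 21/250*p - 3/2*q**4 + 197/300*q**2 + 17/150*q + 21/250
  leading term p: no divisor's leading term divides it; move 21/250*p to the remainder.
  leading term q**4: no divisor's leading term divides it; move -3/2*q**4 to the remainder.
  leading term q**2: no divisor's leading term divides it; move 197/300*q**2 to the remainder.
  leading term q: no divisor's leading term divides it; move 17/150*q to the remainder.
  leading term 1: no divisor's leading term divides it; move 21/250 to the remainder.
  remainder 21/250*p - 3/2*q**4 + 197/300*q**2 + 17/150*q + 21/250 ≠ 0; add k_4 = 21/250*p - 3/2*q**4 + 197/300*q**2 + 17/150*q + 21/250 to the basis.

S(f_1,f_3): lcm = p*q**2. S = -1/4*p*q - 1/50*p + 1/2*q**3 - 1/20*q**2 - 13/20*q - 1/50.
  leading term p*q: subtract (-1/16)·f_3 from -1/4*p*q - 1/50*p + 1/2*q**3 - 1/20*q**2 - 13/20*q - 1/50 → 17/400*p + 1/2*q**3 - 7/40*q**2 - 47/80*q + 17/400
  leading term p: subtract (85/168)·k_4 from 17/400*p + 1/2*q**3 - 7/40*q**2 - 47/80*q + 17/400 → 85/112*q**4 + 1/2*q**3 - 5113/10080*q**2 - 325/504*q
  leading term q**4: no divisor's leading term divides it; move 85/112*q**4 to the remainder.
  leading term q**3: no divisor's leading term divides it; move 1/2*q**3 to the remainder.
  leading term q**2: no divisor's leading term divides it; move -5113/10080*q**2 to the remainder.
  leading term q: no divisor's leading term divides it; move -325/504*q to the remainder.
  remainder 85/112*q**4 + 1/2*q**3 - 5113/10080*q**2 - 325/504*q ≠ 0; add k_5 = 85/112*q**4 + 1/2*q**3 - 5113/10080*q**2 - 325/504*q to the basis.

S(f_2,f_3): lcm = p**2*q. S = -1/4*p**2 + 1/2*p*q**2 - 1/12*p*q - 1/4*p + 3/2*q**3 - 5/6*q.
  leading term p**2: subtract (1/24)·f_2 from -1/4*p**2 + 1/2*p*q**2 - 1/12*p*q - 1/4*p + 3/2*q**3 - 5/6*q → 1/2*p*q**2 - 1/12*p*q - 5/24*p + 3/2*q**3 + 3/8*q**2 - 5/6*q - 5/24
  leading term p*q**2: subtract (-1/20)·f_1 from 1/2*p*q**2 - 1/12*p*q - 5/24*p + 3/2*q**3 + 3/8*q**2 - 5/6*q - 5/24 → -1/12*p*q - 119/600*p + 3/2*q**3 + 11/40*q**2 - 19/30*q - 119/600
  leading term p*q: subtract (-1/48)·f_3 from -1/12*p*q - 119/600*p + 3/2*q**3 + 11/40*q**2 - 19/30*q - 119/600 → -71/400*p + 3/2*q**3 + 7/30*q**2 - 49/80*q - 71/400
  leading term p: subtract (-355/168)·k_4 from -71/400*p + 3/2*q**3 + 7/30*q**2 - 49/80*q - 71/400 → -355/112*q**4 + 3/2*q**3 + 16339/10080*q**2 - 47/126*q
  leading term q**4: subtract (-71/17)·k_5 from -355/112*q**4 + 3/2*q**3 + 16339/10080*q**2 - 47/126*q → 61/17*q**3 - 203/408*q**2 - 417/136*q
  leading term q**3: no divisor's leading term divides it; move 61/17*q**3 to the remainder.
  leading term q**2: no divisor's leading term divides it; move -203/408*q**2 to the remainder.
  leading term q: no divisor's leading term divides it; move -417/136*q to the remainder.
  remainder 61/17*q**3 - 203/408*q**2 - 417/136*q ≠ 0; add k_6 = 61/17*q**3 - 203/408*q**2 - 417/136*q to the basis.

S(f_1,k_4): lcm = p*q**2. S = -1/50*p + 125/7*q**6 - 985/126*q**4 - 85/63*q**3 - 4/5*q**2 - 2/5*q - 1/50.
  leading term p: subtract (-5/21)·k_4 from -1/50*p + 125/7*q**6 - 985/126*q**4 - 85/63*q**3 - 4/5*q**2 - 2/5*q - 1/50 → 125/7*q**6 - 515/63*q**4 - 85/63*q**3 - 811/1260*q**2 - 47/126*q
  leading term q**6: subtract (400/17*q**2)·k_5 from 125/7*q**6 - 515/63*q**4 - 85/63*q**3 - 811/1260*q**2 - 47/126*q → -200/17*q**5 + 895/238*q**4 + 235/17*q**3 - 811/1260*q**2 - 47/126*q
  leading term q**5: subtract (-4480/289*q)·k_5 from -200/17*q**5 + 895/238*q**4 + 235/17*q**3 - 811/1260*q**2 - 47/126*q → 46575/4046*q**4 + 15503/2601*q**3 - 3874379/364140*q**2 - 47/126*q
  leading term q**4: subtract (74520/4913)·k_5 from 46575/4046*q**4 + 15503/2601*q**3 - 3874379/364140*q**2 - 47/126*q → -71789/44217*q**3 - 651316/221085*q**2 + 831977/88434*q
  leading term q**3: subtract (-71789/158661)·k_6 from -71789/44217*q**3 - 651316/221085*q**2 + 831977/88434*q → -3551531/1119960*q**2 + 10180375/1269288*q
  leading term q**2: no divisor's leading term divides it; move -3551531/1119960*q**2 to the remainder.
  leading term q: no divisor's leading term divides it; move 10180375/1269288*q to the remainder.
  remainder -3551531/1119960*q**2 + 10180375/1269288*q ≠ 0; add k_7 = -3551531/1119960*q**2 + 10180375/1269288*q to the basis.

S(f_3,k_4): lcm = p*q. S = 1/4*p + 125/7*q**5 - 985/126*q**3 - 233/126*q**2 - 3/4*q + 1/4.
  leading term p: subtract (125/42)·k_4 from 1/4*p + 125/7*q**5 - 985/126*q**3 - 233/126*q**2 - 3/4*q + 1/4 → 125/7*q**5 + 125/28*q**4 - 985/126*q**3 - 213/56*q**2 - 137/126*q
  leading term q**5: subtract (400/17*q)·k_5 from 125/7*q**5 + 125/28*q**4 - 985/126*q**3 - 213/56*q**2 - 137/126*q → -3475/476*q**4 + 70/17*q**3 + 97411/8568*q**2 - 137/126*q
  leading term q**4: subtract (-2780/289)·k_5 from -3475/476*q**4 + 70/17*q**3 + 97411/8568*q**2 - 137/126*q → 2580/289*q**3 + 16880/2601*q**2 - 18962/2601*q
  leading term q**3: subtract (2580/1037)·k_6 from 2580/289*q**3 + 16880/2601*q**2 - 18962/2601*q → 8485/1098*q**2 + 6313/18666*q
  leading term q**2: subtract (-8654700/3551531)·k_7 from 8485/1098*q**2 + 6313/18666*q → 10804328224/543384243*q
  leading term q: no divisor's leading term divides it; move 10804328224/543384243*q to the remainder.
  remainder 10804328224/543384243*q ≠ 0; add k_8 = 10804328224/543384243*q to the basis.

The other S-polynomials (S(f_2,k_4), S(f_1,k_5), S(f_2,k_5), S(f_3,k_5), S(k_4,k_5), S(f_1,k_6), S(f_2,k_6), S(f_3,k_6), S(k_4,k_6), S(k_5,k_6), S(f_1,k_7), S(f_2,k_7), S(f_3,k_7), S(k_4,k_7), S(k_5,k_7), S(k_6,k_7), S(f_1,k_8), S(f_2,k_8), S(f_3,k_8), S(k_4,k_8), S(k_5,k_8), S(k_6,k_8), S(k_7,k_8)) all reduce to 0 modulo the current basis, so we have a Gröbner basis.
Inter-reduce: drop elements whose leading term is divisible by another's, tail-reduce, and make monic.
Reduced Gröbner basis: {p + 1, q}.
Label its elements g_1 = p + 1, g_2 = q.

Reduce h = -8*p*q + 10*p - 1/2*q + 10 modulo G:
  leading term p*q: subtract (-8*q)·g_1 from -8*p*q + 10*p - 1/2*q + 10 → 10*p + 15/2*q + 10
  leading term p: subtract (10)·g_1 from 10*p + 15/2*q + 10 → 15/2*q
  leading term q: subtract (15/2)·g_2 from 15/2*q → 0
  normal form = 0.
Since the normal form is 0, h ∈ I.

-8*p*q + 10*p - 1/2*q + 10 lies in I (it reduces to 0).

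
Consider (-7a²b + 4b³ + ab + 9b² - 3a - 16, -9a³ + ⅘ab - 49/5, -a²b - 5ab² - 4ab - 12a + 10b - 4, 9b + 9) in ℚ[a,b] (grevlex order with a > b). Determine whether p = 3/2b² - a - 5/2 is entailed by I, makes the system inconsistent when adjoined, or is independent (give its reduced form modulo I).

First compute the reduced Gröbner basis of I by Buchberger's algorithm.
f_1 = -7a²b + 4b³ + ab + 9b² - 3a - 16, LT = a²b.
f_2 = -9a³ + ⅘ab - 49/5, LT = a³.
f_3 = -a²b - 5ab² - 4ab - 12a + 10b - 4, LT = a²b.
f_4 = 9b + 9, LT = b.

S(f_1,f_2): lcm = a³b. S = -4/7ab³ - 1/7a²b - 377/315ab² + 3/7a² + 16/7a - 49/45b.
  reduce S modulo (f_1, f_2, f_3, f_4):
  remainder 3/7a² + 3841/2205a + 2896/2205 ≠ 0; add h_5 = 3/7a² + 3841/2205a + 2896/2205 to the basis.

S(f_1,f_3): lcm = a²b. S = -5ab² - 4/7b³ - 29/7ab - 9/7b² - 81/7a + 10b - 12/7.
  reduce S modulo (f_1, f_2, f_3, f_4, h_5):
  remainder -87/7a - 87/7 ≠ 0; add h_6 = -87/7a - 87/7 to the basis.

The other S-polynomials (S(f_1,f_4), S(f_2,f_3), S(f_2,f_4), S(f_3,f_4), S(f_1,h_5), S(f_2,h_5), S(f_3,h_5), S(f_4,h_5), S(f_1,h_6), S(f_2,h_6), S(f_3,h_6), S(f_4,h_6), S(h_5,h_6)) all reduce to 0 modulo the current basis, so we have a Gröbner basis.
Inter-reduce: drop elements whose leading term is divisible by another's, tail-reduce, and make monic.
Reduced Gröbner basis: {a + 1, b + 1}.
Label its elements g_1 = a + 1, g_2 = b + 1.

Reduce p = 3/2b² - a - 5/2 modulo G:
  leading term b²: subtract (3/2b)·g_2 from 3/2b² - a - 5/2 → -a - 3/2b - 5/2
  leading term a: subtract (-1)·g_1 from -a - 3/2b - 5/2 → -3/2b - 3/2
  leading term b: subtract (-3/2)·g_2 from -3/2b - 3/2 → 0
  normal form = 0.
Since the normal form is 0, p ∈ I.

The remainder on division by a Gröbner basis is unique — it is the normal form.

3/2b² - a - 5/2 lies in I (it reduces to 0).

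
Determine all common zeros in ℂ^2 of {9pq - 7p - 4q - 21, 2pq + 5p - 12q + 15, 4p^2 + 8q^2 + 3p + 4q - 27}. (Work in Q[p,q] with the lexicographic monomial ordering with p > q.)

{(-3, 0)}

Compute a lex Gröbner basis by Buchberger's algorithm.
f_1 = 9pq - 7p - 4q - 21, LT = pq.
f_2 = 2pq + 5p - 12q + 15, LT = pq.
f_3 = 4p^2 + 3p + 8q^2 + 4q - 27, LT = p^2.

S(f_1,f_2): lcm = pq. S = -59/18p + 50/9q - 59/6.
  leading term p: no divisor's leading term divides it; move -59/18p to the remainder.
  leading term q: no divisor's leading term divides it; move 50/9q to the remainder.
  leading term 1: no divisor's leading term divides it; move -59/6 to the remainder.
  remainder -59/18p + 50/9q - 59/6 ≠ 0; add h_4 = -59/18p + 50/9q - 59/6 to the basis.

S(f_1,f_3): lcm = p^2q. S = -7/9p^2 - 43/36pq - 7/3p - 2q^3 - q^2 + 27/4q.
  leading term p^2: subtract (-7/36)·f_3 from -7/9p^2 - 43/36pq - 7/3p - 2q^3 - q^2 + 27/4q → -43/36pq - 7/4p - 2q^3 + 5/9q^2 + 271/36q - 21/4
  leading term pq: subtract (-43/324)·f_1 from -43/36pq - 7/4p - 2q^3 + 5/9q^2 + 271/36q - 21/4 → -217/81p - 2q^3 + 5/9q^2 + 2267/324q - 217/27
  leading term p: subtract (434/531)·h_4 from -217/81p - 2q^3 + 5/9q^2 + 2267/324q - 217/27 → -2q^3 + 5/9q^2 + 1739/708q
  leading term q^3: no divisor's leading term divides it; move -2q^3 to the remainder.
  leading term q^2: no divisor's leading term divides it; move 5/9q^2 to the remainder.
  leading term q: no divisor's leading term divides it; move 1739/708q to the remainder.
  remainder -2q^3 + 5/9q^2 + 1739/708q ≠ 0; add h_5 = -2q^3 + 5/9q^2 + 1739/708q to the basis.

S(f_2,f_3): lcm = p^2q. S = 5/2p^2 - 27/4pq + 15/2p - 2q^3 - q^2 + 27/4q.
  leading term p^2: subtract (5/8)·f_3 from 5/2p^2 - 27/4pq + 15/2p - 2q^3 - q^2 + 27/4q → -27/4pq + 45/8p - 2q^3 - 6q^2 + 17/4q + 135/8
  leading term pq: subtract (-3/4)·f_1 from -27/4pq + 45/8p - 2q^3 - 6q^2 + 17/4q + 135/8 → 3/8p - 2q^3 - 6q^2 + 5/4q + 9/8
  leading term p: subtract (-27/236)·h_4 from 3/8p - 2q^3 - 6q^2 + 5/4q + 9/8 → -2q^3 - 6q^2 + 445/236q
  leading term q^3: subtract (1)·h_5 from -2q^3 - 6q^2 + 445/236q → -59/9q^2 - 101/177q
  leading term q^2: no divisor's leading term divides it; move -59/9q^2 to the remainder.
  leading term q: no divisor's leading term divides it; move -101/177q to the remainder.
  remainder -59/9q^2 - 101/177q ≠ 0; add h_6 = -59/9q^2 - 101/177q to the basis.

S(f_1,h_4): lcm = pq. S = -7/9p + 100/59q^2 - 31/9q - 7/3.
  leading term p: subtract (14/59)·h_4 from -7/9p + 100/59q^2 - 31/9q - 7/3 → 100/59q^2 - 281/59q
  leading term q^2: subtract (-900/3481)·h_6 from 100/59q^2 - 281/59q → -1008461/205379q
  leading term q: no divisor's leading term divides it; move -1008461/205379q to the remainder.
  remainder -1008461/205379q ≠ 0; add h_7 = -1008461/205379q to the basis.

The other S-polynomials (S(f_2,h_4), S(f_3,h_4), S(f_1,h_5), S(f_2,h_5), S(f_3,h_5), S(h_4,h_5), S(f_1,h_6), S(f_2,h_6), S(f_3,h_6), S(h_4,h_6), S(h_5,h_6), S(f_1,h_7), S(f_2,h_7), S(f_3,h_7), S(h_4,h_7), S(h_5,h_7), S(h_6,h_7)) all reduce to 0 modulo the current basis, so we have a Gröbner basis.
Inter-reduce: drop elements whose leading term is divisible by another's, tail-reduce, and make monic.
Reduced Gröbner basis: {p + 3, q}.

Since the basis is lex-ordered, q is univariate in q. Its roots are {0}. Back-substituting each root into the other basis elements fixes the other coordinates.
  q = 0: the earlier basis element becomes p + 3 = 0, giving p = -3 — point (-3, 0).
Each listed point satisfies every original equation (direct substitution).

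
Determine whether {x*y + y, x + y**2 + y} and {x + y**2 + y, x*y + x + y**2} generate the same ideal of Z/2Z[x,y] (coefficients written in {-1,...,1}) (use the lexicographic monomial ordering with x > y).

For a fixed monomial order, each ideal has a unique reduced Gröbner basis; comparing bases decides equality.
Buchberger on the first generating set:
f_1 = x*y + y, LT = x*y.
f_2 = x + y**2 + y, LT = x.

S(f_1,f_2): lcm = x*y. S = y**3 + y**2 + y.
  leading term y**3: no divisor's leading term divides it; move y**3 to the remainder.
  leading term y**2: no divisor's leading term divides it; move y**2 to the remainder.
  leading term y: no divisor's leading term divides it; move y to the remainder.
  remainder y**3 + y**2 + y ≠ 0; add g_3 = y**3 + y**2 + y to the basis.

The other S-polynomials (S(f_1,g_3), S(f_2,g_3)) all reduce to 0 modulo the current basis, so we have a Gröbner basis.
Inter-reduce: drop elements whose leading term is divisible by another's, tail-reduce, and make monic.
Reduced Gröbner basis: {x + y**2 + y, y**3 + y**2 + y}.

Buchberger on the second generating set:
h_1 = x + y**2 + y, LT = x.
h_2 = x*y + x + y**2, LT = x*y.

S(h_1,h_2): lcm = x*y. S = x + y**3.
  leading term x: subtract (1)·h_1 from x + y**3 → y**3 + y**2 + y
  leading term y**3: no divisor's leading term divides it; move y**3 to the remainder.
  leading term y**2: no divisor's leading term divides it; move y**2 to the remainder.
  leading term y: no divisor's leading term divides it; move y to the remainder.
  remainder y**3 + y**2 + y ≠ 0; add k_3 = y**3 + y**2 + y to the basis.

The other S-polynomials (S(h_1,k_3), S(h_2,k_3)) all reduce to 0 modulo the current basis, so we have a Gröbner basis.
Inter-reduce: drop elements whose leading term is divisible by another's, tail-reduce, and make monic.
Reduced Gröbner basis: {x + y**2 + y, y**3 + y**2 + y}.

Same reduced basis, so the two generating sets span the same ideal.

Yes, the ideals are equal.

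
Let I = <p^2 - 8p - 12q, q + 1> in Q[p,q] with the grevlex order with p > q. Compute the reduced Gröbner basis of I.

G = {p^2 - 8p + 12, q + 1}

Buchberger's algorithm terminates because the ascending chain of leading-term ideals stabilizes.

f_1 = p^2 - 8p - 12q, LT = p^2.
f_2 = q + 1, LT = q.

The S-polynomials (S(f_1,f_2)) all reduce to 0 modulo the current basis, so we have a Gröbner basis.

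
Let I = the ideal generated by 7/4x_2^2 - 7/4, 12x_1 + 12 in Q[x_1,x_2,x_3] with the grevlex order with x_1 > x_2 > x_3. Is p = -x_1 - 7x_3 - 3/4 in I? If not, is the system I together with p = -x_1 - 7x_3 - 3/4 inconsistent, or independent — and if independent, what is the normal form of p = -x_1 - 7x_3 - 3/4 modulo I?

First compute the reduced Gröbner basis of I by Buchberger's algorithm.
f_1 = 7/4x_2^2 - 7/4, LT = x_2^2.
f_2 = 12x_1 + 12, LT = x_1.

The S-polynomials (S(f_1,f_2)) all reduce to 0 modulo the current basis, so we have a Gröbner basis.
Inter-reduce: drop elements whose leading term is divisible by another's, tail-reduce, and make monic.
Reduced Gröbner basis: {x_2^2 - 1, x_1 + 1}.
Label its elements g_1 = x_2^2 - 1, g_2 = x_1 + 1.

Reduce p = -x_1 - 7x_3 - 3/4 modulo G:
  leading term x_1: subtract (-1)·g_2 from -x_1 - 7x_3 - 3/4 → -7x_3 + 1/4
  leading term x_3: no divisor's leading term divides it; move -7x_3 to the remainder.
  leading term 1: no divisor's leading term divides it; move 1/4 to the remainder.
  normal form = -7x_3 + 1/4.
The normal form is nonzero, so p ∉ I. Since p minus its normal form lies in I, I + (p) = I + (r) where r = -7x_3 + 1/4; decide whether this ideal is the whole ring.
Run Buchberger on G together with r (pairs among the g_i already reduce to 0 since G is a Gröbner basis):
g_1 = x_2^2 - 1, LT = x_2^2.
g_2 = x_1 + 1, LT = x_1.
r = -7x_3 + 1/4, LT = x_3.

The S-polynomials (S(g_1,g_2), S(g_1,r), S(g_2,r)) all reduce to 0 modulo the current basis, so we have a Gröbner basis.
Inter-reduce: drop elements whose leading term is divisible by another's, tail-reduce, and make monic.
Reduced Gröbner basis: {x_2^2 - 1, x_1 + 1, x_3 - 1/28}.
The reduced Gröbner basis of I + (p) is {x_2^2 - 1, x_1 + 1, x_3 - 1/28} ≠ {1}, a proper ideal, so the enlarged system stays consistent: p is independent of I, with normal form -7x_3 + 1/4.

-x_1 - 7x_3 - 3/4 is independent of I; its normal form modulo I is -7x_3 + 1/4.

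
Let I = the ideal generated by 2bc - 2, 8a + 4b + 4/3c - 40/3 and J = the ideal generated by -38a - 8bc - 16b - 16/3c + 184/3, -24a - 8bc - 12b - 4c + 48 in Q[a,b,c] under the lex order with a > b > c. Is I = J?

No, the ideals differ.

Two ideals are equal iff their reduced Gröbner bases coincide (the reduced basis is unique for a fixed ordering).
Buchberger on the first generating set:
f_1 = 2bc - 2, LT = bc.
f_2 = 8a + 4b + 4/3c - 40/3, LT = a.

The S-polynomials (S(f_1,f_2)) all reduce to 0 modulo the current basis, so we have a Gröbner basis.
Inter-reduce: drop elements whose leading term is divisible by another's, tail-reduce, and make monic.
Reduced Gröbner basis: {a + 1/2b + 1/6c - 5/3, bc - 1}.

Buchberger on the second generating set:
h_1 = -38a - 8bc - 16b - 16/3c + 184/3, LT = a.
h_2 = -24a - 8bc - 12b - 4c + 48, LT = a.

S(h_1,h_2): lcm = a. S = -7/57bc - 3/38b - 1/38c + 22/57.
  leading term bc: no divisor's leading term divides it; move -7/57bc to the remainder.
  leading term b: no divisor's leading term divides it; move -3/38b to the remainder.
  leading term c: no divisor's leading term divides it; move -1/38c to the remainder.
  leading term 1: no divisor's leading term divides it; move 22/57 to the remainder.
  remainder -7/57bc - 3/38b - 1/38c + 22/57 ≠ 0; add k_3 = -7/57bc - 3/38b - 1/38c + 22/57 to the basis.

The other S-polynomials (S(h_1,k_3), S(h_2,k_3)) all reduce to 0 modulo the current basis, so we have a Gröbner basis.
Inter-reduce: drop elements whose leading term is divisible by another's, tail-reduce, and make monic.
Reduced Gröbner basis: {a + 2/7b + 2/21c - 20/21, bc + 9/14b + 3/14c - 22/7}.

The bases are distinct; the ideals are different.
The choice of monomial ordering does not affect the verdict — as long as both bases are computed under the same ordering, their equality decides ideal equality.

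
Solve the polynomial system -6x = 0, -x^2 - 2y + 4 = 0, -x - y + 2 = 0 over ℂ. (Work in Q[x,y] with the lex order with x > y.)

{(0, 2)}

Compute a lex Gröbner basis by Buchberger's algorithm.
f_1 = -6x, LT = x.
f_2 = -x^2 - 2y + 4, LT = x^2.
f_3 = -x - y + 2, LT = x.

S(f_1,f_2): lcm = x^2. S = -2y + 4.
  leading term y: no divisor's leading term divides it; move -2y to the remainder.
  leading term 1: no divisor's leading term divides it; move 4 to the remainder.
  remainder -2y + 4 ≠ 0; add h_4 = -2y + 4 to the basis.

The other S-polynomials (S(f_1,f_3), S(f_2,f_3), S(f_1,h_4), S(f_2,h_4), S(f_3,h_4)) all reduce to 0 modulo the current basis, so we have a Gröbner basis.
Inter-reduce: drop elements whose leading term is divisible by another's, tail-reduce, and make monic.
Reduced Gröbner basis: {x, y - 2}.

A lex Gröbner basis eliminates variables successively. Here y - 2 depends only on y, with roots {2}; lifting each root through the earlier basis elements recovers the full solutions.
  y = 2: the earlier basis element becomes x = 0, giving x = 0 — point (0, 2).
A lex Gröbner basis triangularizes the system, enabling back-substitution.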